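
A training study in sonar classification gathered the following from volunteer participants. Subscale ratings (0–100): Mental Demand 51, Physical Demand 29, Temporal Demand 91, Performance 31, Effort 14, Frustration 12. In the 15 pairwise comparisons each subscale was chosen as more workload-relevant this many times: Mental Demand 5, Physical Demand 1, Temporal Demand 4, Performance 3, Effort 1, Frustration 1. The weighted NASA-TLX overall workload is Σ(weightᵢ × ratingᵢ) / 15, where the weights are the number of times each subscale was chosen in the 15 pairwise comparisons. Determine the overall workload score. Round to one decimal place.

The tallies are the weights (they sum to 15).
Weighted sum = 5·51 + 1·29 + 4·91 + 3·31 + 1·14 + 1·12
            = 255 + 29 + 364 + 93 + 14 + 12 = 767.
Overall workload = 767 / 15 = 51.1333 ≈ 51.1.

51.1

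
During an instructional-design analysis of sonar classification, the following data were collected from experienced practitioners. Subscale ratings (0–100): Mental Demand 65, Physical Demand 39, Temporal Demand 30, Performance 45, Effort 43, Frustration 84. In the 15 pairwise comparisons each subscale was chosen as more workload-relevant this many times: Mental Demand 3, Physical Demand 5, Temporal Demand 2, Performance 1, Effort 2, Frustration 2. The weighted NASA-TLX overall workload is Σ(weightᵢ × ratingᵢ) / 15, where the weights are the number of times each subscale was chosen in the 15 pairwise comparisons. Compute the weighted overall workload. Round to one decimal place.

49.9

The tallies are the weights (they sum to 15).
Weighted sum = 3·65 + 5·39 + 2·30 + 1·45 + 2·43 + 2·84
            = 195 + 195 + 60 + 45 + 86 + 168 = 749.
Overall workload = 749 / 15 = 49.9333 ≈ 49.9.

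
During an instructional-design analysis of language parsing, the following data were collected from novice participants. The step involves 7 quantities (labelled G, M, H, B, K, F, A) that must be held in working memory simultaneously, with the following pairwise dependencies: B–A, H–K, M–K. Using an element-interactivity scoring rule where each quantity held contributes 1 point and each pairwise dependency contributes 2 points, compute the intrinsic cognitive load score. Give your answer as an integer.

Count of quantities held simultaneously: 7.
Count of pairwise dependencies listed: 3.
Element contribution: 7 × 1 = 7.
Interaction contribution: 3 × 2 = 6.
Intrinsic load = 7 + 6 = 13.

13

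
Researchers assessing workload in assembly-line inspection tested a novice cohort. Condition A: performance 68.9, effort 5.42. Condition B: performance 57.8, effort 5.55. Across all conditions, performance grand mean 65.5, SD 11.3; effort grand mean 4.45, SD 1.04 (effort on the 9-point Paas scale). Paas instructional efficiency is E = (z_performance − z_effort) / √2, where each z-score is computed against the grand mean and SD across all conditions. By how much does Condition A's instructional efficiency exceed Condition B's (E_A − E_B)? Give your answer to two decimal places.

0.78

Condition A: z_P = (68.9 − 65.5)/11.3 = 0.3009; z_E = (5.42 − 4.45)/1.04 = 0.9327; E_A = (0.3009 − 0.9327)/√2 = -0.4468.
Condition B: z_P = (57.8 − 65.5)/11.3 = -0.6814; z_E = (5.55 − 4.45)/1.04 = 1.0577; E_B = (-0.6814 − 1.0577)/√2 = -1.2297.
E_A − E_B = -0.4468 − (-1.2297) = 0.7829 ≈ 0.78.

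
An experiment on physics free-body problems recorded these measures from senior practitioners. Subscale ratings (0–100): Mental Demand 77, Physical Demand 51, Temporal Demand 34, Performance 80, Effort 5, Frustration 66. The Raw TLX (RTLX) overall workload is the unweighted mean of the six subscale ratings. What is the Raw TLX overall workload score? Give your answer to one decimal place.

Sum of ratings = 77 + 51 + 34 + 80 + 5 + 66 = 313.
RTLX = 313 / 6 = 52.1667 ≈ 52.2.

52.2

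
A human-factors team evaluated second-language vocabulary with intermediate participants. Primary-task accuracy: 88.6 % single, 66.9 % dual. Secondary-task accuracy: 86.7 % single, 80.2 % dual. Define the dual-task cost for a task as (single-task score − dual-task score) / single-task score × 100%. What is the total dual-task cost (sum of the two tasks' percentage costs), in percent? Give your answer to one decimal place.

32.0

Primary cost = (88.6 − 66.9) / 88.6 × 100% = 24.4921%.
Secondary cost = (86.7 − 80.2) / 86.7 × 100% = 7.4971%.
Total = 24.4921% + 7.4971% = 31.9892% ≈ 32.0%.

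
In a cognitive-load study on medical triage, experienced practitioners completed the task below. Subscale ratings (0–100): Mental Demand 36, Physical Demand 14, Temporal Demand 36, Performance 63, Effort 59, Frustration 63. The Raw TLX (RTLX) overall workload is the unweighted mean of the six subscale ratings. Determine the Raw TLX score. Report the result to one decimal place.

Sum of ratings = 36 + 14 + 36 + 63 + 59 + 63 = 271.
RTLX = 271 / 6 = 45.1667 ≈ 45.2.

45.2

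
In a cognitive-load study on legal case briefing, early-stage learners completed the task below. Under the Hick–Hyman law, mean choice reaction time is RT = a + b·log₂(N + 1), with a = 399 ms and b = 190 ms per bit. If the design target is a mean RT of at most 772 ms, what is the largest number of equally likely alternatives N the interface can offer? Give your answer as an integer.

2

Set 399 + 190·log₂(N + 1) ≤ 772.
log₂(N + 1) ≤ (772 − 399) / 190 = 1.9632.
N + 1 ≤ 2^1.9632 = 3.8993.
N ≤ 2.8993, so the largest integer N is 2.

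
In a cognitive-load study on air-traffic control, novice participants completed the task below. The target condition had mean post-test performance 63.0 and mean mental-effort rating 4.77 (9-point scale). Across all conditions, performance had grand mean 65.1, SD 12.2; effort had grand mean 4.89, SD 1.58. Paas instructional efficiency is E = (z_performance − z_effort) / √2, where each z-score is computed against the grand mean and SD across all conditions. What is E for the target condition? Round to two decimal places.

-0.07

z_performance = (63.0 − 65.1) / 12.2 = -2.1000 / 12.2 = -0.1721.
z_effort = (4.77 − 4.89) / 1.58 = -0.1200 / 1.58 = -0.0759.
z_P − z_E = -0.1721 − (-0.0759) = -0.0962.
E = -0.0962 / √2 = -0.0962 / 1.41421 = -0.0680 ≈ -0.07.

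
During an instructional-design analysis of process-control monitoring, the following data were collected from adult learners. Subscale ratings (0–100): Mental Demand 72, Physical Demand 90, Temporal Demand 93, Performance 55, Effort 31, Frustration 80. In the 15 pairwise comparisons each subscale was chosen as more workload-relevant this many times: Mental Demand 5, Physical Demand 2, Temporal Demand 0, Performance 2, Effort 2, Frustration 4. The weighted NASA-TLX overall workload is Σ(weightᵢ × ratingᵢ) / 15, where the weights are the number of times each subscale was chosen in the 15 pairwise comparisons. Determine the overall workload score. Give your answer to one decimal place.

The tallies are the weights (they sum to 15).
Weighted sum = 5·72 + 2·90 + 0·93 + 2·55 + 2·31 + 4·80
            = 360 + 180 + 0 + 110 + 62 + 320 = 1032.
Overall workload = 1032 / 15 = 68.8000 ≈ 68.8.

68.8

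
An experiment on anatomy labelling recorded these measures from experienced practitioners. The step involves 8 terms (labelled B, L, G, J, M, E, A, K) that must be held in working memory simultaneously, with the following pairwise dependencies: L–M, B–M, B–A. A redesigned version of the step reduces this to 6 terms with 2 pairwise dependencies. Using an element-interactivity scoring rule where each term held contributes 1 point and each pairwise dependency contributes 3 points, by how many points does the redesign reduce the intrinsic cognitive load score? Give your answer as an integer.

5

Original: 8 × 1 + 3 × 3 = 8 + 9 = 17.
Redesigned: 6 × 1 + 2 × 3 = 6 + 6 = 12.
Reduction = 17 − 12 = 5.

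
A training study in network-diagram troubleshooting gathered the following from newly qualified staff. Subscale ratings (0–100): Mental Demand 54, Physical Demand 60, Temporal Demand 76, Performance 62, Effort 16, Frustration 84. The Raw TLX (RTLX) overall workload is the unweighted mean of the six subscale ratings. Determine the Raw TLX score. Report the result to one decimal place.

Sum of ratings = 54 + 60 + 76 + 62 + 16 + 84 = 352.
RTLX = 352 / 6 = 58.6667 ≈ 58.7.

58.7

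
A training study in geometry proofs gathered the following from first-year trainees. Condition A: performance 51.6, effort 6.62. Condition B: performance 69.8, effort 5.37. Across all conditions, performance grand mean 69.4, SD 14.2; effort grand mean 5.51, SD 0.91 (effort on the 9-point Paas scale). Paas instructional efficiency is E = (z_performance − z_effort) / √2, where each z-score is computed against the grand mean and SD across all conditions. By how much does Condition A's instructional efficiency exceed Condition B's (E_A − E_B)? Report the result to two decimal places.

-1.88

Condition A: z_P = (51.6 − 69.4)/14.2 = -1.2535; z_E = (6.62 − 5.51)/0.91 = 1.2198; E_A = (-1.2535 − 1.2198)/√2 = -1.7489.
Condition B: z_P = (69.8 − 69.4)/14.2 = 0.0282; z_E = (5.37 − 5.51)/0.91 = -0.1538; E_B = (0.0282 − (-0.1538))/√2 = 0.1287.
E_A − E_B = -1.7489 − 0.1287 = -1.8776 ≈ -1.88.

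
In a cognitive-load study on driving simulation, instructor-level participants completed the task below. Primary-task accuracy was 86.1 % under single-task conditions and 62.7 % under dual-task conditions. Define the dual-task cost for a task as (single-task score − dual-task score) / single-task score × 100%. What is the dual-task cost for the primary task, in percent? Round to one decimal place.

Cost = (86.1 − 62.7) / 86.1 × 100%
     = 23.4000 / 86.1 × 100% = 27.1777%.
≈ 27.2%.

27.2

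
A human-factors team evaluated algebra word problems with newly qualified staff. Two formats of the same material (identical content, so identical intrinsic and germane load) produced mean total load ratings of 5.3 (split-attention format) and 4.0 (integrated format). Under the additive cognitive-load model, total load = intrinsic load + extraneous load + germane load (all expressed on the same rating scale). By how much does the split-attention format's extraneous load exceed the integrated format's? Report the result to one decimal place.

1.3

Intrinsic and germane load are equal across formats, so the difference in total load equals the difference in extraneous load.
Extraneous-load difference = 5.3 − 4.0 = 1.3.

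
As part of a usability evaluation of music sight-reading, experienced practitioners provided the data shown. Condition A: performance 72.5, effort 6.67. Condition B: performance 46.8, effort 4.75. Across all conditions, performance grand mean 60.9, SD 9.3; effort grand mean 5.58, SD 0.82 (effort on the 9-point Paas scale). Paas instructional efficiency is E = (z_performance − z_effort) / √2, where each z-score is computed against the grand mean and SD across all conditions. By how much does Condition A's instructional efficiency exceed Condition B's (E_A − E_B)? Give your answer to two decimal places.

Condition A: z_P = (72.5 − 60.9)/9.3 = 1.2473; z_E = (6.67 − 5.58)/0.82 = 1.3293; E_A = (1.2473 − 1.3293)/√2 = -0.0580.
Condition B: z_P = (46.8 − 60.9)/9.3 = -1.5161; z_E = (4.75 − 5.58)/0.82 = -1.0122; E_B = (-1.5161 − (-1.0122))/√2 = -0.3563.
E_A − E_B = -0.0580 − (-0.3563) = 0.2983 ≈ 0.30.

0.30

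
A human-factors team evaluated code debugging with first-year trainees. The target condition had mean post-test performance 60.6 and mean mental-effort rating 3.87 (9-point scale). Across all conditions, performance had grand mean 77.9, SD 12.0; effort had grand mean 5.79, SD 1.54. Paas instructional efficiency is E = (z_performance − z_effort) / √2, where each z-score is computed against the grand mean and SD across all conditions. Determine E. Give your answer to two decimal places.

z_performance = (60.6 − 77.9) / 12.0 = -17.3000 / 12.0 = -1.4417.
z_effort = (3.87 − 5.79) / 1.54 = -1.9200 / 1.54 = -1.2468.
z_P − z_E = -1.4417 − (-1.2468) = -0.1949.
E = -0.1949 / √2 = -0.1949 / 1.41421 = -0.1378 ≈ -0.14.

-0.14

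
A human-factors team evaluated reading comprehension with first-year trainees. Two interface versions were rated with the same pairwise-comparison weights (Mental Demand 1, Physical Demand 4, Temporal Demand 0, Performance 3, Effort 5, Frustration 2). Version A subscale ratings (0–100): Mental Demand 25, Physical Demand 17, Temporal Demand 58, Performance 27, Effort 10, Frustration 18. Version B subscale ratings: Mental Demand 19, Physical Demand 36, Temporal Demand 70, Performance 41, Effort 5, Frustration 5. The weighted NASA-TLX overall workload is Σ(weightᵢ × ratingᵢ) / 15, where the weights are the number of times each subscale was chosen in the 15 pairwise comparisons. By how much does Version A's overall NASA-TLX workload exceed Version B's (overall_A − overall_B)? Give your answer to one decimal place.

Version A weighted sum = 1·25 + 4·17 + 0·58 + 3·27 + 5·10 + 2·18 = 25 + 68 + 0 + 81 + 50 + 36 = 260; overall_A = 260/15 = 17.3333.
Version B weighted sum = 1·19 + 4·36 + 0·70 + 3·41 + 5·5 + 2·5 = 19 + 144 + 0 + 123 + 25 + 10 = 321; overall_B = 321/15 = 21.4000.
Difference = 17.3333 − 21.4000 = -4.0667 ≈ -4.1.

-4.1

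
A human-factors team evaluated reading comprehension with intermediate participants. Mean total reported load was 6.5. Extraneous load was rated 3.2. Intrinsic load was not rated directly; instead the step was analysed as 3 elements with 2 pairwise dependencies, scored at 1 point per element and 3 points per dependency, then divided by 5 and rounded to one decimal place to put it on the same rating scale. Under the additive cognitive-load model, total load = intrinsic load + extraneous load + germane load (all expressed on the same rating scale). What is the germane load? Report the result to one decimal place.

1.5

Intrinsic (element-interactivity): (3 × 1 + 2 × 3) / 5 = 9 / 5 = 1.8000 → 1.8.
germane load = total − intrinsic − extraneous
             = 6.5 − 1.8 − 3.2 = 1.5.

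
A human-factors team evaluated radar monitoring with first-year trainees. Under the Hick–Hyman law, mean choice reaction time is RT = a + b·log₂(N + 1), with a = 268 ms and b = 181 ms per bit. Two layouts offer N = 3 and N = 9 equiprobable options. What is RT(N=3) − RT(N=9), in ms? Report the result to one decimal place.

-239.3

RT(3) = 268 + 181·log₂(4) = 268 + 181·2.0000 = 630.0000 ms.
RT(9) = 268 + 181·log₂(10) = 268 + 181·3.3219 = 869.2639 ms.
Difference = 630.0000 − 869.2639 = -239.2639 ≈ -239.3 ms.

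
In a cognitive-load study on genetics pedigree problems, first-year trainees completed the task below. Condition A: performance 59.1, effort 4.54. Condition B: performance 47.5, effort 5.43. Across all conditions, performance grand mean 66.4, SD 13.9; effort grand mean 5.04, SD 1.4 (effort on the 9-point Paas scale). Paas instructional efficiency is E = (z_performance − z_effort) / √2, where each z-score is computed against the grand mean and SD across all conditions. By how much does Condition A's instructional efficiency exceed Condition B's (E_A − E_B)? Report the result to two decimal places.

Condition A: z_P = (59.1 − 66.4)/13.9 = -0.5252; z_E = (4.54 − 5.04)/1.4 = -0.3571; E_A = (-0.5252 − (-0.3571))/√2 = -0.1189.
Condition B: z_P = (47.5 − 66.4)/13.9 = -1.3597; z_E = (5.43 − 5.04)/1.4 = 0.2786; E_B = (-1.3597 − 0.2786)/√2 = -1.1585.
E_A − E_B = -0.1189 − (-1.1585) = 1.0396 ≈ 1.04.

1.04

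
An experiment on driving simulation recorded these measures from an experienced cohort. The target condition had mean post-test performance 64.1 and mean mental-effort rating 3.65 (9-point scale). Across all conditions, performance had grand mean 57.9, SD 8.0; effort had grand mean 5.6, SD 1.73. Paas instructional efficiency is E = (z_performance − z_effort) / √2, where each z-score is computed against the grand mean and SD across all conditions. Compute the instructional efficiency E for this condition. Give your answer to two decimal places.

1.35

z_performance = (64.1 − 57.9) / 8.0 = 6.2000 / 8.0 = 0.7750.
z_effort = (3.65 − 5.6) / 1.73 = -1.9500 / 1.73 = -1.1272.
z_P − z_E = 0.7750 − (-1.1272) = 1.9022.
E = 1.9022 / √2 = 1.9022 / 1.41421 = 1.3451 ≈ 1.35.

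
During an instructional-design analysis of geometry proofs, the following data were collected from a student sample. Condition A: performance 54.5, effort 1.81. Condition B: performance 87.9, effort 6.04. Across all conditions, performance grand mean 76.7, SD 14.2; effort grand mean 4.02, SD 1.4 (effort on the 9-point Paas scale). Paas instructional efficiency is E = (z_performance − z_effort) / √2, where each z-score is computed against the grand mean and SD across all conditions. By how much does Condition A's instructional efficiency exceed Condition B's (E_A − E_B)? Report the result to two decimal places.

Condition A: z_P = (54.5 − 76.7)/14.2 = -1.5634; z_E = (1.81 − 4.02)/1.4 = -1.5786; E_A = (-1.5634 − (-1.5786))/√2 = 0.0107.
Condition B: z_P = (87.9 − 76.7)/14.2 = 0.7887; z_E = (6.04 − 4.02)/1.4 = 1.4429; E_B = (0.7887 − 1.4429)/√2 = -0.4626.
E_A − E_B = 0.0107 − (-0.4626) = 0.4733 ≈ 0.47.

0.47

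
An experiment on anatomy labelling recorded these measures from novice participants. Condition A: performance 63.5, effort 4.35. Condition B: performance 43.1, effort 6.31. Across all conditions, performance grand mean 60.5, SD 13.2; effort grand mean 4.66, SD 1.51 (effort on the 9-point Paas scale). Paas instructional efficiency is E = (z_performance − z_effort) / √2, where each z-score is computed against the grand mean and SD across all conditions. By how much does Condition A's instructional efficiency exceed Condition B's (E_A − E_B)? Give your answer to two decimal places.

2.01

Condition A: z_P = (63.5 − 60.5)/13.2 = 0.2273; z_E = (4.35 − 4.66)/1.51 = -0.2053; E_A = (0.2273 − (-0.2053))/√2 = 0.3059.
Condition B: z_P = (43.1 − 60.5)/13.2 = -1.3182; z_E = (6.31 − 4.66)/1.51 = 1.0927; E_B = (-1.3182 − 1.0927)/√2 = -1.7048.
E_A − E_B = 0.3059 − (-1.7048) = 2.0107 ≈ 2.01.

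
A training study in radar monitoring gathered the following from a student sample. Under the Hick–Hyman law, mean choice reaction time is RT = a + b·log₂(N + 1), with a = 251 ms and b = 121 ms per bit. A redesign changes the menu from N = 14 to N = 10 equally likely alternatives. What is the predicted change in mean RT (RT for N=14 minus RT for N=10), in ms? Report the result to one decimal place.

RT(14) = 251 + 121·log₂(15) = 251 + 121·3.9069 = 723.7349 ms.
RT(10) = 251 + 121·log₂(11) = 251 + 121·3.4594 = 669.5874 ms.
Difference = 723.7349 − 669.5874 = 54.1475 ≈ 54.1 ms.

54.1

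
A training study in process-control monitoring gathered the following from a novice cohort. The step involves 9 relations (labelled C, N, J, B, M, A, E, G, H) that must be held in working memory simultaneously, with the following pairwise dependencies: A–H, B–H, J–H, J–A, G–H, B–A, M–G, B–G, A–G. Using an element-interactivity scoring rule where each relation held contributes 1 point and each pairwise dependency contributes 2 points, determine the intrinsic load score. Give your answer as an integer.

27

Count of relations held simultaneously: 9.
Count of pairwise dependencies listed: 9.
Element contribution: 9 × 1 = 9.
Interaction contribution: 9 × 2 = 18.
Intrinsic load = 9 + 18 = 27.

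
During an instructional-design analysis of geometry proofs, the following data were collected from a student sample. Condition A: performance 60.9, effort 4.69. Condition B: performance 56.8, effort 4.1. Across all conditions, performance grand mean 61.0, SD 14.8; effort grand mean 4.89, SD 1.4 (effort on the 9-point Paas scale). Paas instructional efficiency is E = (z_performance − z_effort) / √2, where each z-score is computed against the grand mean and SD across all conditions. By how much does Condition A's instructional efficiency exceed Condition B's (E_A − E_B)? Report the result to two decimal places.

-0.10

Condition A: z_P = (60.9 − 61.0)/14.8 = -0.0068; z_E = (4.69 − 4.89)/1.4 = -0.1429; E_A = (-0.0068 − (-0.1429))/√2 = 0.0962.
Condition B: z_P = (56.8 − 61.0)/14.8 = -0.2838; z_E = (4.1 − 4.89)/1.4 = -0.5643; E_B = (-0.2838 − (-0.5643))/√2 = 0.1983.
E_A − E_B = 0.0962 − 0.1983 = -0.1021 ≈ -0.10.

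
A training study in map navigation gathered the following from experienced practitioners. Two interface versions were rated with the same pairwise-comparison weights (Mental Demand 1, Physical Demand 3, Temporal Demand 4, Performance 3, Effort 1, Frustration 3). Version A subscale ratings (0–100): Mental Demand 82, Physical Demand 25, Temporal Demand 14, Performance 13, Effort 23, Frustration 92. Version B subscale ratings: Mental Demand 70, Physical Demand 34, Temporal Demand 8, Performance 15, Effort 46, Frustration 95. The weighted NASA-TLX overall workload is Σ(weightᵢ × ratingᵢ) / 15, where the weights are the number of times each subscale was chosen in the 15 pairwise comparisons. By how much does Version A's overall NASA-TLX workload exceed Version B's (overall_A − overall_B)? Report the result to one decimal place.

Version A weighted sum = 1·82 + 3·25 + 4·14 + 3·13 + 1·23 + 3·92 = 82 + 75 + 56 + 39 + 23 + 276 = 551; overall_A = 551/15 = 36.7333.
Version B weighted sum = 1·70 + 3·34 + 4·8 + 3·15 + 1·46 + 3·95 = 70 + 102 + 32 + 45 + 46 + 285 = 580; overall_B = 580/15 = 38.6667.
Difference = 36.7333 − 38.6667 = -1.9334 ≈ -1.9.

-1.9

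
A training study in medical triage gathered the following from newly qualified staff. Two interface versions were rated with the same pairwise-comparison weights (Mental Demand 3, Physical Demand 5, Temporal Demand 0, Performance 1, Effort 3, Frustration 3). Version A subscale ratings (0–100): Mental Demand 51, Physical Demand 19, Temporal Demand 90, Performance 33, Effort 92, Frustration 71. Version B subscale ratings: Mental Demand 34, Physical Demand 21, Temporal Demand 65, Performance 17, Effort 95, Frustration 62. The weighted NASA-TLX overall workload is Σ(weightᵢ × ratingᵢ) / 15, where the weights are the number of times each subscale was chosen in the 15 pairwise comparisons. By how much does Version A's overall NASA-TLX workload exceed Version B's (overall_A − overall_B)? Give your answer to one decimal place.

Version A weighted sum = 3·51 + 5·19 + 0·90 + 1·33 + 3·92 + 3·71 = 153 + 95 + 0 + 33 + 276 + 213 = 770; overall_A = 770/15 = 51.3333.
Version B weighted sum = 3·34 + 5·21 + 0·65 + 1·17 + 3·95 + 3·62 = 102 + 105 + 0 + 17 + 285 + 186 = 695; overall_B = 695/15 = 46.3333.
Difference = 51.3333 − 46.3333 = 5.0000 ≈ 5.0.

5.0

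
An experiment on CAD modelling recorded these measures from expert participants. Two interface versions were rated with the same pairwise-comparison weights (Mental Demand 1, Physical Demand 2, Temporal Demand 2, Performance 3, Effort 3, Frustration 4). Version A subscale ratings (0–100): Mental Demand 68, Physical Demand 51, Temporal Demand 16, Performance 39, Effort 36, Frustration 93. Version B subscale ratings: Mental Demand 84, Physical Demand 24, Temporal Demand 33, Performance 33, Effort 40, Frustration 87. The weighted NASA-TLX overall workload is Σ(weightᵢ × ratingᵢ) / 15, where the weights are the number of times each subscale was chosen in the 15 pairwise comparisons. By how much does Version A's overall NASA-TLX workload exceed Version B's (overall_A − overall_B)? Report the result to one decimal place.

Version A weighted sum = 1·68 + 2·51 + 2·16 + 3·39 + 3·36 + 4·93 = 68 + 102 + 32 + 117 + 108 + 372 = 799; overall_A = 799/15 = 53.2667.
Version B weighted sum = 1·84 + 2·24 + 2·33 + 3·33 + 3·40 + 4·87 = 84 + 48 + 66 + 99 + 120 + 348 = 765; overall_B = 765/15 = 51.0000.
Difference = 53.2667 − 51.0000 = 2.2667 ≈ 2.3.

2.3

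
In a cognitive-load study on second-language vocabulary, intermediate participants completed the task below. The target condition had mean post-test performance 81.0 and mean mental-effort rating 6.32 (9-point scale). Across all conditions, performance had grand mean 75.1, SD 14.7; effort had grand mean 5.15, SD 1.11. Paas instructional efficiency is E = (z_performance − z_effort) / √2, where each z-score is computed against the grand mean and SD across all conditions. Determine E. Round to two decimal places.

-0.46

z_performance = (81.0 − 75.1) / 14.7 = 5.9000 / 14.7 = 0.4014.
z_effort = (6.32 − 5.15) / 1.11 = 1.1700 / 1.11 = 1.0541.
z_P − z_E = 0.4014 − 1.0541 = -0.6527.
E = -0.6527 / √2 = -0.6527 / 1.41421 = -0.4615 ≈ -0.46.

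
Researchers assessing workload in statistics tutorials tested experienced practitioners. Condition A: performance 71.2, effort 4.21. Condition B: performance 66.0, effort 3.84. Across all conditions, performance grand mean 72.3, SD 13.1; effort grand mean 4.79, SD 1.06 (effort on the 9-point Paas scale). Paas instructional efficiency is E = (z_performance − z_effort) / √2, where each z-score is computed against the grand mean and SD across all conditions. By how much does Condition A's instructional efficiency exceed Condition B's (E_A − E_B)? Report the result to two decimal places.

Condition A: z_P = (71.2 − 72.3)/13.1 = -0.0840; z_E = (4.21 − 4.79)/1.06 = -0.5472; E_A = (-0.0840 − (-0.5472))/√2 = 0.3275.
Condition B: z_P = (66.0 − 72.3)/13.1 = -0.4809; z_E = (3.84 − 4.79)/1.06 = -0.8962; E_B = (-0.4809 − (-0.8962))/√2 = 0.2937.
E_A − E_B = 0.3275 − 0.2937 = 0.0338 ≈ 0.03.

0.03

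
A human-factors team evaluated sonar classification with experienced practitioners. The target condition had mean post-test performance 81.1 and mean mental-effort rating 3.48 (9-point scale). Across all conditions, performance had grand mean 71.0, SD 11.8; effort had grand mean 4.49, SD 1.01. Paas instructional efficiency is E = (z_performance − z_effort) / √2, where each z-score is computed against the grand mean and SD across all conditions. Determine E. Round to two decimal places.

z_performance = (81.1 − 71.0) / 11.8 = 10.1000 / 11.8 = 0.8559.
z_effort = (3.48 − 4.49) / 1.01 = -1.0100 / 1.01 = -1.0000.
z_P − z_E = 0.8559 − (-1.0000) = 1.8559.
E = 1.8559 / √2 = 1.8559 / 1.41421 = 1.3123 ≈ 1.31.

1.31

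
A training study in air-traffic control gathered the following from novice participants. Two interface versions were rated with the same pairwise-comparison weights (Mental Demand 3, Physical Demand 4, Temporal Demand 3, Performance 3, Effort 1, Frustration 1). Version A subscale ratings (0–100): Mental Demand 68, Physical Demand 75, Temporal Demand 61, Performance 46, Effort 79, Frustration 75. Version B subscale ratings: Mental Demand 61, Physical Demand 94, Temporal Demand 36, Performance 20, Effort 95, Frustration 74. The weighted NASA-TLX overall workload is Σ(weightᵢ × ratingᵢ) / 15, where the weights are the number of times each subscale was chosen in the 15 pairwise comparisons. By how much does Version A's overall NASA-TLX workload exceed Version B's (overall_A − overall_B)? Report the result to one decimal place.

5.5

Version A weighted sum = 3·68 + 4·75 + 3·61 + 3·46 + 1·79 + 1·75 = 204 + 300 + 183 + 138 + 79 + 75 = 979; overall_A = 979/15 = 65.2667.
Version B weighted sum = 3·61 + 4·94 + 3·36 + 3·20 + 1·95 + 1·74 = 183 + 376 + 108 + 60 + 95 + 74 = 896; overall_B = 896/15 = 59.7333.
Difference = 65.2667 − 59.7333 = 5.5334 ≈ 5.5.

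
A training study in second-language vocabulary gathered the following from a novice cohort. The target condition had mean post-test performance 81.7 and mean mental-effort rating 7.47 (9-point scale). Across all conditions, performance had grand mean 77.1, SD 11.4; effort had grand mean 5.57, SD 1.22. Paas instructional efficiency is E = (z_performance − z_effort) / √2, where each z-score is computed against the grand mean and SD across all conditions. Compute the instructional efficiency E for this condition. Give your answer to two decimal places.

z_performance = (81.7 − 77.1) / 11.4 = 4.6000 / 11.4 = 0.4035.
z_effort = (7.47 − 5.57) / 1.22 = 1.9000 / 1.22 = 1.5574.
z_P − z_E = 0.4035 − 1.5574 = -1.1539.
E = -1.1539 / √2 = -1.1539 / 1.41421 = -0.8159 ≈ -0.82.

-0.82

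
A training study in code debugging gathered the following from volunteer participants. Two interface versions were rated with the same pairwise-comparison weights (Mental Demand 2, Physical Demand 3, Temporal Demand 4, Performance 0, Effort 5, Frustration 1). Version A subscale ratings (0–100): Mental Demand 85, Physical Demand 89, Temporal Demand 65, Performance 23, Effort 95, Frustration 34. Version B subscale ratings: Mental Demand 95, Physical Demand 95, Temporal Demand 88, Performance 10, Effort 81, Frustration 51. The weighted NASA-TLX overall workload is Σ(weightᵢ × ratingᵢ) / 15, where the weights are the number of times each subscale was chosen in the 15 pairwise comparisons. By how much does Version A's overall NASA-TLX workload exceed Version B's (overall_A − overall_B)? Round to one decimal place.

-5.1

Version A weighted sum = 2·85 + 3·89 + 4·65 + 0·23 + 5·95 + 1·34 = 170 + 267 + 260 + 0 + 475 + 34 = 1206; overall_A = 1206/15 = 80.4000.
Version B weighted sum = 2·95 + 3·95 + 4·88 + 0·10 + 5·81 + 1·51 = 190 + 285 + 352 + 0 + 405 + 51 = 1283; overall_B = 1283/15 = 85.5333.
Difference = 80.4000 − 85.5333 = -5.1333 ≈ -5.1.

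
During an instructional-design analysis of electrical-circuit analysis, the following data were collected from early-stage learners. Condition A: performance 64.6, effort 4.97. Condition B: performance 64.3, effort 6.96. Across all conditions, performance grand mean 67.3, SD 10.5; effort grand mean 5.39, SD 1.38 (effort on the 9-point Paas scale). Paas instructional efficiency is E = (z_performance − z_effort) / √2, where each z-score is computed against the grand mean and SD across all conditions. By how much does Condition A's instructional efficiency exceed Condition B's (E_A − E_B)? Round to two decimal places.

1.04

Condition A: z_P = (64.6 − 67.3)/10.5 = -0.2571; z_E = (4.97 − 5.39)/1.38 = -0.3043; E_A = (-0.2571 − (-0.3043))/√2 = 0.0334.
Condition B: z_P = (64.3 − 67.3)/10.5 = -0.2857; z_E = (6.96 − 5.39)/1.38 = 1.1377; E_B = (-0.2857 − 1.1377)/√2 = -1.0065.
E_A − E_B = 0.0334 − (-1.0065) = 1.0399 ≈ 1.04.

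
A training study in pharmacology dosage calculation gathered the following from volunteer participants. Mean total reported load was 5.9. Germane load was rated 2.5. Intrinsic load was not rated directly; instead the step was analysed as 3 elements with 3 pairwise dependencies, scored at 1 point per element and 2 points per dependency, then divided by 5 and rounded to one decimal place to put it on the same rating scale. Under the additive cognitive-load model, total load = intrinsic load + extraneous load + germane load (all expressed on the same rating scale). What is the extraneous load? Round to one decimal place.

1.6

Intrinsic (element-interactivity): (3 × 1 + 3 × 2) / 5 = 9 / 5 = 1.8000 → 1.8.
extraneous load = total − intrinsic − germane
             = 5.9 − 1.8 − 2.5 = 1.6.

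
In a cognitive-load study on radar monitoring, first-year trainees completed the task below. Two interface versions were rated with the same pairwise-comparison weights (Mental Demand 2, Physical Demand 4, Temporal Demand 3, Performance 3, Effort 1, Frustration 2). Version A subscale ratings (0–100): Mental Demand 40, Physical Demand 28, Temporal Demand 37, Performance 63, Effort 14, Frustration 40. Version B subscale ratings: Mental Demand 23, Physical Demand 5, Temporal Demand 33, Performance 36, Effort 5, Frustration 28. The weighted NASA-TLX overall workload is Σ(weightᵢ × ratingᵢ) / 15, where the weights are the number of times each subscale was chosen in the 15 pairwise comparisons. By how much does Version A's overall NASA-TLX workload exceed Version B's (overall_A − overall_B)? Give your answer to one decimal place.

16.8

Version A weighted sum = 2·40 + 4·28 + 3·37 + 3·63 + 1·14 + 2·40 = 80 + 112 + 111 + 189 + 14 + 80 = 586; overall_A = 586/15 = 39.0667.
Version B weighted sum = 2·23 + 4·5 + 3·33 + 3·36 + 1·5 + 2·28 = 46 + 20 + 99 + 108 + 5 + 56 = 334; overall_B = 334/15 = 22.2667.
Difference = 39.0667 − 22.2667 = 16.8000 ≈ 16.8.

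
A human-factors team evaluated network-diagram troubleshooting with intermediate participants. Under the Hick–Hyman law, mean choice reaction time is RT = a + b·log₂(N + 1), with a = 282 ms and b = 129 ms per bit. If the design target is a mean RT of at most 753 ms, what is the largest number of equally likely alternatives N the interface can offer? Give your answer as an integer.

11

Set 282 + 129·log₂(N + 1) ≤ 753.
log₂(N + 1) ≤ (753 − 282) / 129 = 3.6512.
N + 1 ≤ 2^3.6512 = 12.5638.
N ≤ 11.5638, so the largest integer N is 11.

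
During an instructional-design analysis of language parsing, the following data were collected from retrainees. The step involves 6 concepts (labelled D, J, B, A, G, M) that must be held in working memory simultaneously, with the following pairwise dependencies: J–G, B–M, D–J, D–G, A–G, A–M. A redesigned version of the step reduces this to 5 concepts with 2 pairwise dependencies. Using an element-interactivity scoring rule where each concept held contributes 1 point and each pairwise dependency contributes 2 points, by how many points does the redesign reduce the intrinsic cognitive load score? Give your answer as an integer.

9

Original: 6 × 1 + 6 × 2 = 6 + 12 = 18.
Redesigned: 5 × 1 + 2 × 2 = 5 + 4 = 9.
Reduction = 18 − 9 = 9.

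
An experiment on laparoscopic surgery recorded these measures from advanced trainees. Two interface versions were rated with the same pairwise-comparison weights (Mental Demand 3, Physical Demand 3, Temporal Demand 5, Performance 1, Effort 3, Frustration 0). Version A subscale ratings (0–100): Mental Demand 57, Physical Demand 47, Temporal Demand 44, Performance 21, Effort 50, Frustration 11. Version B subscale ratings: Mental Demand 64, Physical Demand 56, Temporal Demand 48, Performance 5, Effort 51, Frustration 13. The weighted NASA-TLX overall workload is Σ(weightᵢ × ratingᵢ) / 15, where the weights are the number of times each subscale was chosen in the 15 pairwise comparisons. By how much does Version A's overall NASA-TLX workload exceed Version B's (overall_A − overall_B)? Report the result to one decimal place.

Version A weighted sum = 3·57 + 3·47 + 5·44 + 1·21 + 3·50 + 0·11 = 171 + 141 + 220 + 21 + 150 + 0 = 703; overall_A = 703/15 = 46.8667.
Version B weighted sum = 3·64 + 3·56 + 5·48 + 1·5 + 3·51 + 0·13 = 192 + 168 + 240 + 5 + 153 + 0 = 758; overall_B = 758/15 = 50.5333.
Difference = 46.8667 − 50.5333 = -3.6666 ≈ -3.7.

-3.7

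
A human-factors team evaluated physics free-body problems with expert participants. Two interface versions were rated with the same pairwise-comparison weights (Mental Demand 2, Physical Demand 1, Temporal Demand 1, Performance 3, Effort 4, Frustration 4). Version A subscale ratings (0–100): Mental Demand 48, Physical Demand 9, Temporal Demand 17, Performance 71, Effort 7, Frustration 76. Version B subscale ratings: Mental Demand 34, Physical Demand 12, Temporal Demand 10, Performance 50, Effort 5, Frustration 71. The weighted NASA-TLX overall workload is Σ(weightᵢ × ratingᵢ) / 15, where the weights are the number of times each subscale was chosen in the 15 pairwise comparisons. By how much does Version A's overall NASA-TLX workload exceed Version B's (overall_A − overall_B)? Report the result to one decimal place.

8.2

Version A weighted sum = 2·48 + 1·9 + 1·17 + 3·71 + 4·7 + 4·76 = 96 + 9 + 17 + 213 + 28 + 304 = 667; overall_A = 667/15 = 44.4667.
Version B weighted sum = 2·34 + 1·12 + 1·10 + 3·50 + 4·5 + 4·71 = 68 + 12 + 10 + 150 + 20 + 284 = 544; overall_B = 544/15 = 36.2667.
Difference = 44.4667 − 36.2667 = 8.2000 ≈ 8.2.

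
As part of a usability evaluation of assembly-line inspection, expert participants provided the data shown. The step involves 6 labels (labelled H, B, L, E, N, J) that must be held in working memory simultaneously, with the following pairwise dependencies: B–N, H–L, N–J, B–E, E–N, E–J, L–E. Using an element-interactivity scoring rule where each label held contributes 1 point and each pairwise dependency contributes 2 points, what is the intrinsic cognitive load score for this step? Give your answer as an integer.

Count of labels held simultaneously: 6.
Count of pairwise dependencies listed: 7.
Element contribution: 6 × 1 = 6.
Interaction contribution: 7 × 2 = 14.
Intrinsic load = 6 + 14 = 20.

20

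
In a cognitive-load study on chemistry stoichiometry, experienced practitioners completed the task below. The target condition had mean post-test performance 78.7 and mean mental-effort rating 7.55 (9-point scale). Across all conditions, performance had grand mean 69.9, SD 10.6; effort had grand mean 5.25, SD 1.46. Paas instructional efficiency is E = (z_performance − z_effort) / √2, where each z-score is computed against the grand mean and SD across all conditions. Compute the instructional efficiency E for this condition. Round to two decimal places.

z_performance = (78.7 − 69.9) / 10.6 = 8.8000 / 10.6 = 0.8302.
z_effort = (7.55 − 5.25) / 1.46 = 2.3000 / 1.46 = 1.5753.
z_P − z_E = 0.8302 − 1.5753 = -0.7451.
E = -0.7451 / √2 = -0.7451 / 1.41421 = -0.5269 ≈ -0.53.

-0.53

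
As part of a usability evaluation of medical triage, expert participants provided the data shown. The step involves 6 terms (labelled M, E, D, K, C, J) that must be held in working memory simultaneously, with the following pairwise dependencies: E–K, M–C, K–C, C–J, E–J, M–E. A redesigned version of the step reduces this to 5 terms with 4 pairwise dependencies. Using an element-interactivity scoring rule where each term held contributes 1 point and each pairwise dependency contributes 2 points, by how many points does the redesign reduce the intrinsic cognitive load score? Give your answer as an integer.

5

Original: 6 × 1 + 6 × 2 = 6 + 12 = 18.
Redesigned: 5 × 1 + 4 × 2 = 5 + 8 = 13.
Reduction = 18 − 13 = 5.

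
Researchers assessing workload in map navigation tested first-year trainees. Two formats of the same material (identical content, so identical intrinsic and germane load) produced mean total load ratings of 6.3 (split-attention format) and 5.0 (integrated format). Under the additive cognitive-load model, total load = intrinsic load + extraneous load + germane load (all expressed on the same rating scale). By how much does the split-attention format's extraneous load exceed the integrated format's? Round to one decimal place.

Intrinsic and germane load are equal across formats, so the difference in total load equals the difference in extraneous load.
Extraneous-load difference = 6.3 − 5.0 = 1.3.

1.3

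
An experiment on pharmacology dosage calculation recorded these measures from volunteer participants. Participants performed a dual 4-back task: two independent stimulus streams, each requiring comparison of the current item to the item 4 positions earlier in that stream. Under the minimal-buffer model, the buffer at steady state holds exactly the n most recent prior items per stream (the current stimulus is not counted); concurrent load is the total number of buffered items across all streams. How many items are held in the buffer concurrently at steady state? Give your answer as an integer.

8

Each stream's buffer holds its 4 most recent prior items.
Two independent streams: 2 × 4 = 8 buffered items at steady state.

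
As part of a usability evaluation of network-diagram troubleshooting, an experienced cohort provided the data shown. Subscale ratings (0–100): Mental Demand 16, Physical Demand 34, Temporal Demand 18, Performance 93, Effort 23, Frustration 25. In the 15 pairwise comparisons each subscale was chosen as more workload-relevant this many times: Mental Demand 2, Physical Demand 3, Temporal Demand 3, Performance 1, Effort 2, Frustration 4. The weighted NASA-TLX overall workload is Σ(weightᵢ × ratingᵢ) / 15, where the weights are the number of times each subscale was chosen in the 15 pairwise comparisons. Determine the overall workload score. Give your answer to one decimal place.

The tallies are the weights (they sum to 15).
Weighted sum = 2·16 + 3·34 + 3·18 + 1·93 + 2·23 + 4·25
            = 32 + 102 + 54 + 93 + 46 + 100 = 427.
Overall workload = 427 / 15 = 28.4667 ≈ 28.5.

28.5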